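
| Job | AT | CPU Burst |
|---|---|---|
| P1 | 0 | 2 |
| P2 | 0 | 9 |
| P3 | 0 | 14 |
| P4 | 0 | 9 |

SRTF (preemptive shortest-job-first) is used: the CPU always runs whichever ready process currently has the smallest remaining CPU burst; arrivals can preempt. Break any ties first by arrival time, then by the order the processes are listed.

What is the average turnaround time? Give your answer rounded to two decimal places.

16.75

Gantt: | P1 0-2 | P2 2-11 | P4 11-20 | P3 20-34 |
Completion: P1=2  P2=11  P3=34  P4=20
Turnaround (C−A): P1=2  P2=11  P3=34  P4=20
Turnaround times: P1=2, P2=11, P3=34, P4=20
Average turnaround = (2+11+34+20) / 4 = 67/4 = 16.75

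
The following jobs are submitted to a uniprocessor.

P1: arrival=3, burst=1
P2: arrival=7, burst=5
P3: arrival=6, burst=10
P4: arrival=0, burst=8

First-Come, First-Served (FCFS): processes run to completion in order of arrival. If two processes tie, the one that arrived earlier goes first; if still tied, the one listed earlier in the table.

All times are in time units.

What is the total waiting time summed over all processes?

Timeline: | P4 0-8 | P1 8-9 | P3 9-19 | P2 19-24 |
Completion: P1=9  P2=24  P3=19  P4=8
Waiting = turnaround − burst: P1=5, P2=12, P3=3, P4=0
Total waiting = 5 + 12 + 3 + 0 = 20

20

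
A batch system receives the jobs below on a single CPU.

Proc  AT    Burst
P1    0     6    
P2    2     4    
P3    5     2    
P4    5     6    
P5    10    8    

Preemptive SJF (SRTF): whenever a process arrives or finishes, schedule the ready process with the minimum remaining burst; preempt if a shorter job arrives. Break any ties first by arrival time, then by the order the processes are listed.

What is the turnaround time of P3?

Schedule: | P1 0-6 | P3 6-8 | P2 8-12 | P4 12-18 | P5 18-26 |
Completion: P1=6  P2=12  P3=8  P4=18  P5=26
Turnaround(P3) = completion − arrival = 8 − 5 = 3

3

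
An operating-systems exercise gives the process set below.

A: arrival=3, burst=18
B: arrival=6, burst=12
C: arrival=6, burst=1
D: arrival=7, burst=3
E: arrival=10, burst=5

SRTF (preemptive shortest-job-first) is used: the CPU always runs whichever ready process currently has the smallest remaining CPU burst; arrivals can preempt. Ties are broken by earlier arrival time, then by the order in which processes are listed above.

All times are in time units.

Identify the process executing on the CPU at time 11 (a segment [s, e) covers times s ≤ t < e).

E

Schedule: | idle 0-3 | A 3-6 | C 6-7 | D 7-10 | E 10-15 | B 15-27 | A 27-42 |
Completion: A=42  B=27  C=7  D=10  E=15
Turnaround (C−A): A=39  B=21  C=1  D=3  E=5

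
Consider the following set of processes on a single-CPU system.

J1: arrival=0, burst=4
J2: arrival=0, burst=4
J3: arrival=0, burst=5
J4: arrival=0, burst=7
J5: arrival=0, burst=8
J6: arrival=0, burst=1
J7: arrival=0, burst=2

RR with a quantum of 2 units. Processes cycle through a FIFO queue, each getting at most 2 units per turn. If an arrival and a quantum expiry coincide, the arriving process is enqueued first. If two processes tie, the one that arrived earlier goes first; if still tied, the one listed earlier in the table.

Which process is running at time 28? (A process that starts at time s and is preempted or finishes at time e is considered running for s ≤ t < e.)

J4

Schedule: | J1 0-2 | J2 2-4 | J3 4-6 | J4 6-8 | J5 8-10 | J6 10-11 | J7 11-13 | J1 13-15 | J2 15-17 | J3 17-19 | J4 19-21 | J5 21-23 | J3 23-24 | J4 24-26 | J5 26-28 | J4 28-29 | J5 29-31 |
Completion: J1=15  J2=17  J3=24  J4=29  J5=31  J6=11  J7=13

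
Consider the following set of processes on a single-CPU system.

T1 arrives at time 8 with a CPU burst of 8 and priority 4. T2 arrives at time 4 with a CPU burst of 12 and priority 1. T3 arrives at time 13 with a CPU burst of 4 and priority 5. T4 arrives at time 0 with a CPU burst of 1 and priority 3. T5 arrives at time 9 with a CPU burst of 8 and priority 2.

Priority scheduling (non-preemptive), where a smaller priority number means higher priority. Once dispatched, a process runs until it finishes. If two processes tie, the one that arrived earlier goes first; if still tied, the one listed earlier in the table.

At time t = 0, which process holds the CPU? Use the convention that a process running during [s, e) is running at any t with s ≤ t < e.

T4

Gantt: | T4 0-1 | idle 1-4 | T2 4-16 | T5 16-24 | T1 24-32 | T3 32-36 |
Completion: T1=32  T2=16  T3=36  T4=1  T5=24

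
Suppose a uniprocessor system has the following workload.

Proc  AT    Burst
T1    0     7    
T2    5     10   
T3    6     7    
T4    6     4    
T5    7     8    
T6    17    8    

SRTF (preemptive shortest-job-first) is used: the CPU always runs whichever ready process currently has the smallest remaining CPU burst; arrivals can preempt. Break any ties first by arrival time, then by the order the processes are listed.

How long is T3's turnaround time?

12

Timeline: | T1 0-7 | T4 7-11 | T3 11-18 | T5 18-26 | T6 26-34 | T2 34-44 |
Completion: T1=7  T2=44  T3=18  T4=11  T5=26  T6=34
Turnaround (C−A): T1=7  T2=39  T3=12  T4=5  T5=19  T6=17
Turnaround(T3) = completion − arrival = 18 − 6 = 12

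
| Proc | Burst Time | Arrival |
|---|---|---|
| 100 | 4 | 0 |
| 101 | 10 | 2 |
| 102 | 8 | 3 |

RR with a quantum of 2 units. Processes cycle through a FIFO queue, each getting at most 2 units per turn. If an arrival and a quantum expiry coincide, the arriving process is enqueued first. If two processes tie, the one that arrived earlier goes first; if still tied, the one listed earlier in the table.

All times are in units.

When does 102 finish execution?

Gantt: | 100 0-2 | 101 2-4 | 100 4-6 | 102 6-8 | 101 8-10 | 102 10-12 | 101 12-14 | 102 14-16 | 101 16-18 | 102 18-20 | 101 20-22 |
Completion: 100=6  101=22  102=20
Turnaround (C−A): 100=6  101=20  102=17

20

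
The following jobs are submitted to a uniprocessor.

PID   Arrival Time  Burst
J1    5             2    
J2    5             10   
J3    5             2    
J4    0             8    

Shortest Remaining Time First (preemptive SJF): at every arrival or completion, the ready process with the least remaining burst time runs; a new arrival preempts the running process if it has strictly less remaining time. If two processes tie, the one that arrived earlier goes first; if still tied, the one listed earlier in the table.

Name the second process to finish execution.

J3

Timeline: | J4 0-5 | J1 5-7 | J3 7-9 | J4 9-12 | J2 12-22 |
Completion: J1=7  J2=22  J3=9  J4=12
Turnaround (C−A): J1=2  J2=17  J3=4  J4=12
Finish order: J1 → J3 → J4 → J2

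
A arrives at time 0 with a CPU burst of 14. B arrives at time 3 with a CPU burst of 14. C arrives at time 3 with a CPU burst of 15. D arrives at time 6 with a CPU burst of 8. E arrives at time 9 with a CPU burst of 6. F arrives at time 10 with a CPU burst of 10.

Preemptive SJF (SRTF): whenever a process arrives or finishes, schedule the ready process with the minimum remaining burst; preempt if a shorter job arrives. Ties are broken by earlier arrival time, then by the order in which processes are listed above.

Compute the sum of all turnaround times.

Schedule: | A 0-14 | E 14-20 | D 20-28 | F 28-38 | B 38-52 | C 52-67 |
Completion: A=14  B=52  C=67  D=28  E=20  F=38
Turnaround = completion − arrival: A=14, B=49, C=64, D=22, E=11, F=28
Total turnaround = 14 + 49 + 64 + 22 + 11 + 28 = 188

188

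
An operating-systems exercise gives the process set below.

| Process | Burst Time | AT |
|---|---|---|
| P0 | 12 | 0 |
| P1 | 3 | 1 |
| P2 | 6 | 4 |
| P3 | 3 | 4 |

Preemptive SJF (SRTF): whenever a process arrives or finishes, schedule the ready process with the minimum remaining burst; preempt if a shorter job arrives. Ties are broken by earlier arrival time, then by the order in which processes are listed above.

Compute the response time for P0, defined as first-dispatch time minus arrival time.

Schedule: | P0 0-1 | P1 1-4 | P3 4-7 | P2 7-13 | P0 13-24 |
Completion: P0=24  P1=4  P2=13  P3=7
Turnaround (C−A): P0=24  P1=3  P2=9  P3=3
Response(P0) = first start − arrival = 0 − 0 = 0

0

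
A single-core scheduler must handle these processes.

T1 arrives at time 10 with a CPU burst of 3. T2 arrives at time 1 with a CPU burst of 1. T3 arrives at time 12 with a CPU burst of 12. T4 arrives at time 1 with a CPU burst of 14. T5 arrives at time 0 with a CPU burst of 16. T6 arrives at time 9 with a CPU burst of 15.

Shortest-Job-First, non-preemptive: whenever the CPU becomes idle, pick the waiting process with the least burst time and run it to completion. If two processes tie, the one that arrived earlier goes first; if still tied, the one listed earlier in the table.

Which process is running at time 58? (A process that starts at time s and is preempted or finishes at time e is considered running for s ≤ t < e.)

T6

Timeline: | T5 0-16 | T2 16-17 | T1 17-20 | T3 20-32 | T4 32-46 | T6 46-61 |
Completion: T1=20  T2=17  T3=32  T4=46  T5=16  T6=61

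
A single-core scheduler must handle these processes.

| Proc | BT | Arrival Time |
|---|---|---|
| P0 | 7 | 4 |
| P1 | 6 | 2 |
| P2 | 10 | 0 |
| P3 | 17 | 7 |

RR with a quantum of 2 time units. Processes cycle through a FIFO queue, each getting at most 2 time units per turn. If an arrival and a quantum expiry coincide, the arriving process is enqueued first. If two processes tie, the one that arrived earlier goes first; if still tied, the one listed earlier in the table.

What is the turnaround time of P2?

Schedule: | P2 0-2 | P1 2-4 | P2 4-6 | P0 6-8 | P1 8-10 | P2 10-12 | P3 12-14 | P0 14-16 | P1 16-18 | P2 18-20 | P3 20-22 | P0 22-24 | P2 24-26 | P3 26-28 | P0 28-29 | P3 29-40 |
Completion: P0=29  P1=18  P2=26  P3=40
Turnaround(P2) = completion − arrival = 26 − 0 = 26

26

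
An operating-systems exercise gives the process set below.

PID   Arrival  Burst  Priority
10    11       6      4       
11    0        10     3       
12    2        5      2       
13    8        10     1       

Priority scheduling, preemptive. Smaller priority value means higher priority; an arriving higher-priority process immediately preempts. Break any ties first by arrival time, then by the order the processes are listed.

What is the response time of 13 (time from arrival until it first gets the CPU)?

Timeline: | 11 0-2 | 12 2-7 | 11 7-8 | 13 8-18 | 11 18-25 | 10 25-31 |
Completion: 10=31  11=25  12=7  13=18
Turnaround (C−A): 10=20  11=25  12=5  13=10
Response(13) = first start − arrival = 8 − 8 = 0

0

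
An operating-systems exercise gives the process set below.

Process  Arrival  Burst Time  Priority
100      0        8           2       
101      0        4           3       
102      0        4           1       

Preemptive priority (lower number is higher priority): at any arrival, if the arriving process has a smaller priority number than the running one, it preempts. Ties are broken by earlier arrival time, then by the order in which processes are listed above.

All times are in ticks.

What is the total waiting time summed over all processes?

Schedule: | 102 0-4 | 100 4-12 | 101 12-16 |
Completion: 100=12  101=16  102=4
Waiting = turnaround − burst: 100=4, 101=12, 102=0
Total waiting = 4 + 12 + 0 = 16

16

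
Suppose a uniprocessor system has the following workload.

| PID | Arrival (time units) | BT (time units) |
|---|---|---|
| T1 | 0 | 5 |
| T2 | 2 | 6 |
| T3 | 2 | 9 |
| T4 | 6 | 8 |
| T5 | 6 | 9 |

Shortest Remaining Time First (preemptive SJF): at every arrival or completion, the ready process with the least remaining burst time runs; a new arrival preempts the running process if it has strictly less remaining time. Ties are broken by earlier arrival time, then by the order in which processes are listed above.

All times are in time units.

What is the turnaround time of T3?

Timeline: | T1 0-5 | T2 5-11 | T4 11-19 | T3 19-28 | T5 28-37 |
Completion: T1=5  T2=11  T3=28  T4=19  T5=37
Turnaround (C−A): T1=5  T2=9  T3=26  T4=13  T5=31
Turnaround(T3) = completion − arrival = 28 − 2 = 26

26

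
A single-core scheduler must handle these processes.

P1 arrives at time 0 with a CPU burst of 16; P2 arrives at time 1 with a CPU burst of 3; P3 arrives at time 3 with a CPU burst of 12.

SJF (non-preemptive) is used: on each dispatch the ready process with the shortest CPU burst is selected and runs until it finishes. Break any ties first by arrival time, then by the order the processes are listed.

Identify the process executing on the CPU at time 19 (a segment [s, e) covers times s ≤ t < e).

P3

Schedule: | P1 0-16 | P2 16-19 | P3 19-31 |
Completion: P1=16  P2=19  P3=31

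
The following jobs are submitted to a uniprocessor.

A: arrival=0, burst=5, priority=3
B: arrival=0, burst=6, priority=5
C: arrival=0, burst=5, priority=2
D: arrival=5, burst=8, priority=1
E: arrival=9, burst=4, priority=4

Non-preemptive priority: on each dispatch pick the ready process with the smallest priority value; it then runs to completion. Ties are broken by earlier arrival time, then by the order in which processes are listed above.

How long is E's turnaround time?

13

Timeline: | C 0-5 | D 5-13 | A 13-18 | E 18-22 | B 22-28 |
Completion: A=18  B=28  C=5  D=13  E=22
Turnaround(E) = completion − arrival = 22 − 9 = 13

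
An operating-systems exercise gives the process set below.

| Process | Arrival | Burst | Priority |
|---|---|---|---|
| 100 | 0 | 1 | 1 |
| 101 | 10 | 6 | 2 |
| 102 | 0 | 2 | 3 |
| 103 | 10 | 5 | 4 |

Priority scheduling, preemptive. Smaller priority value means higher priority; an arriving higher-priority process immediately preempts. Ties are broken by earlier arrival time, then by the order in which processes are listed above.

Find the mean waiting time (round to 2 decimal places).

1.75

Gantt: | 100 0-1 | 102 1-3 | idle 3-10 | 101 10-16 | 103 16-21 |
Completion: 100=1  101=16  102=3  103=21
Turnaround (C−A): 100=1  101=6  102=3  103=11
Waiting times: 100=0, 101=0, 102=1, 103=6
Average waiting = (0+0+1+6) / 4 = 7/4 = 1.75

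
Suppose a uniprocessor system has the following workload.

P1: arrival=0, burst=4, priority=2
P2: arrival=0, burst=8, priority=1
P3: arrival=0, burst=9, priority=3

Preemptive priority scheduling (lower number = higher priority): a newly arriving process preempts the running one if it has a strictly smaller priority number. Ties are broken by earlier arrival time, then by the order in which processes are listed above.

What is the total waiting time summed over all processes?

Gantt: | P2 0-8 | P1 8-12 | P3 12-21 |
Completion: P1=12  P2=8  P3=21
Waiting = turnaround − burst: P1=8, P2=0, P3=12
Total waiting = 8 + 0 + 12 = 20

20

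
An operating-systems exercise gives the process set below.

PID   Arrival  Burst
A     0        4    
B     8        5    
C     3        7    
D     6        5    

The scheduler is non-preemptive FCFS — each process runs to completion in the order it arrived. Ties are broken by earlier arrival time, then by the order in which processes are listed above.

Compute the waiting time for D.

5

Schedule: | A 0-4 | C 4-11 | D 11-16 | B 16-21 |
Completion: A=4  B=21  C=11  D=16
Turnaround (C−A): A=4  B=13  C=8  D=10
Waiting(D) = turnaround − burst = 10 − 5 = 5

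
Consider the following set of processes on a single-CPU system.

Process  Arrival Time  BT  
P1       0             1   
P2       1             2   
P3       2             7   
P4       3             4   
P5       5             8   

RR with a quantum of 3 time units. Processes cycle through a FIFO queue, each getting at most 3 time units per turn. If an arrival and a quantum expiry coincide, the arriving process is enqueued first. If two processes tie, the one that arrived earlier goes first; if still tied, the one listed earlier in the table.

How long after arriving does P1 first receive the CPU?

Schedule: | P1 0-1 | P2 1-3 | P3 3-6 | P4 6-9 | P5 9-12 | P3 12-15 | P4 15-16 | P5 16-19 | P3 19-20 | P5 20-22 |
Completion: P1=1  P2=3  P3=20  P4=16  P5=22
Turnaround (C−A): P1=1  P2=2  P3=18  P4=13  P5=17
Response(P1) = first start − arrival = 0 − 0 = 0

0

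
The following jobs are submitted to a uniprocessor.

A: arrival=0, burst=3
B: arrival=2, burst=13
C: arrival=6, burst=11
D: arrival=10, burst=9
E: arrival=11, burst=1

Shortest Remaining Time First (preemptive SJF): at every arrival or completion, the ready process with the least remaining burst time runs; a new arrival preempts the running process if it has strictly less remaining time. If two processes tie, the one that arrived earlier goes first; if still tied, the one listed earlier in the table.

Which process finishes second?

E

Gantt: | A 0-3 | B 3-11 | E 11-12 | B 12-17 | D 17-26 | C 26-37 |
Completion: A=3  B=17  C=37  D=26  E=12
Turnaround (C−A): A=3  B=15  C=31  D=16  E=1
Finish order: A → E → B → D → C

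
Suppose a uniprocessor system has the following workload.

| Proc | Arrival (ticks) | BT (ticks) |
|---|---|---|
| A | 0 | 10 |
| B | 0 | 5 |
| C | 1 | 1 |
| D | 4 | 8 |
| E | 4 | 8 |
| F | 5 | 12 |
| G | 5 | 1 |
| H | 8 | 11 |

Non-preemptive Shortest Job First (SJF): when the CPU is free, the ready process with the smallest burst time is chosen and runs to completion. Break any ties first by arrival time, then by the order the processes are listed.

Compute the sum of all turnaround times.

Gantt: | B 0-5 | C 5-6 | G 6-7 | D 7-15 | E 15-23 | A 23-33 | H 33-44 | F 44-56 |
Completion: A=33  B=5  C=6  D=15  E=23  F=56  G=7  H=44
Turnaround (C−A): A=33  B=5  C=5  D=11  E=19  F=51  G=2  H=36
Turnaround = completion − arrival: A=33, B=5, C=5, D=11, E=19, F=51, G=2, H=36
Total turnaround = 33 + 5 + 5 + 11 + 19 + 51 + 2 + 36 = 162

162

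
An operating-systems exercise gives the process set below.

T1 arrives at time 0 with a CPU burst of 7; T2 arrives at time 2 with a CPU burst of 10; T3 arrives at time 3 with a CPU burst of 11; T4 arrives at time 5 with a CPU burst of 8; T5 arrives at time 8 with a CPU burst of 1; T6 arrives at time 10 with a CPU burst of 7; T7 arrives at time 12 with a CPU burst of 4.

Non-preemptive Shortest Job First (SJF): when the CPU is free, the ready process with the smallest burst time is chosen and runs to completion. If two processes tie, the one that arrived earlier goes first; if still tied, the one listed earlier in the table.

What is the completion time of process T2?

Schedule: | T1 0-7 | T4 7-15 | T5 15-16 | T7 16-20 | T6 20-27 | T2 27-37 | T3 37-48 |
Completion: T1=7  T2=37  T3=48  T4=15  T5=16  T6=27  T7=20

37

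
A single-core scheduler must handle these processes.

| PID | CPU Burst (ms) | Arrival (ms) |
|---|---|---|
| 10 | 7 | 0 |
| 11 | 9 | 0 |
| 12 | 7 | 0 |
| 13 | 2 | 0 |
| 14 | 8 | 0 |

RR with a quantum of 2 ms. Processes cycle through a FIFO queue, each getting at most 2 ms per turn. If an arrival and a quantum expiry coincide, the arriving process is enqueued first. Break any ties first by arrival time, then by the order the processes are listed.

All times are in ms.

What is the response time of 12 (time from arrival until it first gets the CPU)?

4

Gantt: | 10 0-2 | 11 2-4 | 12 4-6 | 13 6-8 | 14 8-10 | 10 10-12 | 11 12-14 | 12 14-16 | 14 16-18 | 10 18-20 | 11 20-22 | 12 22-24 | 14 24-26 | 10 26-27 | 11 27-29 | 12 29-30 | 14 30-32 | 11 32-33 |
Completion: 10=27  11=33  12=30  13=8  14=32
Turnaround (C−A): 10=27  11=33  12=30  13=8  14=32
Response(12) = first start − arrival = 4 − 0 = 4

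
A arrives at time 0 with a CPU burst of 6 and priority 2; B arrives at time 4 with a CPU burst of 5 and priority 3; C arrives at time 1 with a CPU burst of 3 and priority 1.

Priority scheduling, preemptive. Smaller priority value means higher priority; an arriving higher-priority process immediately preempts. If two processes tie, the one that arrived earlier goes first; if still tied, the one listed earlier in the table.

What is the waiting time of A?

3

Gantt: | A 0-1 | C 1-4 | A 4-9 | B 9-14 |
Completion: A=9  B=14  C=4
Turnaround (C−A): A=9  B=10  C=3
Waiting(A) = turnaround − burst = 9 − 6 = 3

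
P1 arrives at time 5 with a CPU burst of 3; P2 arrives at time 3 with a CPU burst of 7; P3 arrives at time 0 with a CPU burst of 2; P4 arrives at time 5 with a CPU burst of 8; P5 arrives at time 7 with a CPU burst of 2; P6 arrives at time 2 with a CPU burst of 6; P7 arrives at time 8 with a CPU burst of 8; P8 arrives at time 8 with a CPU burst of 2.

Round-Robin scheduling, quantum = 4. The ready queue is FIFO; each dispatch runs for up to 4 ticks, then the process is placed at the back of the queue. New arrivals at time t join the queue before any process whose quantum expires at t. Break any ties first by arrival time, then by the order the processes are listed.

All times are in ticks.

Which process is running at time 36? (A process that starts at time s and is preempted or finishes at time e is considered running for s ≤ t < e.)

P7

Timeline: | P3 0-2 | P6 2-6 | P2 6-10 | P1 10-13 | P4 13-17 | P6 17-19 | P5 19-21 | P7 21-25 | P8 25-27 | P2 27-30 | P4 30-34 | P7 34-38 |
Completion: P1=13  P2=30  P3=2  P4=34  P5=21  P6=19  P7=38  P8=27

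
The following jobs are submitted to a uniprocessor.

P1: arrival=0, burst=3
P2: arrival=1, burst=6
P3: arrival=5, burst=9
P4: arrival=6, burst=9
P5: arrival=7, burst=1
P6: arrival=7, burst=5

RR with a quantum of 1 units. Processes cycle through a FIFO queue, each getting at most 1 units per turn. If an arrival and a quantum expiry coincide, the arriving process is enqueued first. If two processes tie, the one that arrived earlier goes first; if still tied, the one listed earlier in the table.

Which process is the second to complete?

P5

Gantt: | P1 0-1 | P2 1-2 | P1 2-3 | P2 3-4 | P1 4-5 | P2 5-6 | P3 6-7 | P4 7-8 | P2 8-9 | P5 9-10 | P6 10-11 | P3 11-12 | P4 12-13 | P2 13-14 | P6 14-15 | P3 15-16 | P4 16-17 | P2 17-18 | P6 18-19 | P3 19-20 | P4 20-21 | P6 21-22 | P3 22-23 | P4 23-24 | P6 24-25 | P3 25-26 | P4 26-27 | P3 27-28 | P4 28-29 | P3 29-30 | P4 30-31 | P3 31-32 | P4 32-33 |
Completion: P1=5  P2=18  P3=32  P4=33  P5=10  P6=25
Turnaround (C−A): P1=5  P2=17  P3=27  P4=27  P5=3  P6=18
Finish order: P1 → P5 → P2 → P6 → P3 → P4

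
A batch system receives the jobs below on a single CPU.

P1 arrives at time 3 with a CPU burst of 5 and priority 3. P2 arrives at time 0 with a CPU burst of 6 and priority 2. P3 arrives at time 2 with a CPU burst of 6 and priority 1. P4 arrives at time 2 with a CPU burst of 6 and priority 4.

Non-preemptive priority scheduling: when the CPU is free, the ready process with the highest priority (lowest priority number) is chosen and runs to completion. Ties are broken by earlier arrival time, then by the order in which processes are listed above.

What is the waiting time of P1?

Schedule: | P2 0-6 | P3 6-12 | P1 12-17 | P4 17-23 |
Completion: P1=17  P2=6  P3=12  P4=23
Waiting(P1) = turnaround − burst = 14 − 5 = 9

9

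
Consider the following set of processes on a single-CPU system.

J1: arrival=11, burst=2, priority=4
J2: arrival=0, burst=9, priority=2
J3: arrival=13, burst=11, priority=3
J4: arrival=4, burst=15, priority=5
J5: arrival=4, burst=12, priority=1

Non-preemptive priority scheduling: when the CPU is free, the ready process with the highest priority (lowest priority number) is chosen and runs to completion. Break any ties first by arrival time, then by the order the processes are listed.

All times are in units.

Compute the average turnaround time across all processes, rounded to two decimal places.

Gantt: | J2 0-9 | J5 9-21 | J3 21-32 | J1 32-34 | J4 34-49 |
Completion: J1=34  J2=9  J3=32  J4=49  J5=21
Turnaround times: J1=23, J2=9, J3=19, J4=45, J5=17
Average turnaround = (23+9+19+45+17) / 5 = 113/5 = 22.60

22.60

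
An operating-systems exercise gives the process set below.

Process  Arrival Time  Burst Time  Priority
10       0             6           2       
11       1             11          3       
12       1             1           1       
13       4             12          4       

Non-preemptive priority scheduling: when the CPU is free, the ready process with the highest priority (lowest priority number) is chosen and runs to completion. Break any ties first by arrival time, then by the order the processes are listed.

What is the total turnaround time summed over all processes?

Schedule: | 10 0-6 | 12 6-7 | 11 7-18 | 13 18-30 |
Completion: 10=6  11=18  12=7  13=30
Turnaround (C−A): 10=6  11=17  12=6  13=26
Turnaround = completion − arrival: 10=6, 11=17, 12=6, 13=26
Total turnaround = 6 + 17 + 6 + 26 = 55

55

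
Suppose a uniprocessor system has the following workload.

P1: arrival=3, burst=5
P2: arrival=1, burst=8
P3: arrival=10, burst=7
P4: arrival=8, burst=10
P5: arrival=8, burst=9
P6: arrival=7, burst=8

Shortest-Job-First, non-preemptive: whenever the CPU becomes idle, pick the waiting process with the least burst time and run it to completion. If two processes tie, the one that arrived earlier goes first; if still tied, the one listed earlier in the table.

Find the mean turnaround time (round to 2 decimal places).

20.33

Gantt: | idle 0-1 | P2 1-9 | P1 9-14 | P3 14-21 | P6 21-29 | P5 29-38 | P4 38-48 |
Completion: P1=14  P2=9  P3=21  P4=48  P5=38  P6=29
Turnaround (C−A): P1=11  P2=8  P3=11  P4=40  P5=30  P6=22
Turnaround times: P1=11, P2=8, P3=11, P4=40, P5=30, P6=22
Average turnaround = (11+8+11+40+30+22) / 6 = 122/6 = 20.33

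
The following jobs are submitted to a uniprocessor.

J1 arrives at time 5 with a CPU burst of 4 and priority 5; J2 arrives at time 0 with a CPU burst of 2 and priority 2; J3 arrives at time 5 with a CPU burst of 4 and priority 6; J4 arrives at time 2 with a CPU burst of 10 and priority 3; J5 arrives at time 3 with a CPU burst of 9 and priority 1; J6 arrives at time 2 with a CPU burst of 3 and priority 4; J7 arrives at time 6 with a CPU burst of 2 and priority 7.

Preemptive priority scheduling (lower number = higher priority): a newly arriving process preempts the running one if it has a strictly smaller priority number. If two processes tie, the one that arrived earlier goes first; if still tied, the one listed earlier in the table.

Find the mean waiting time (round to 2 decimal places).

Schedule: | J2 0-2 | J4 2-3 | J5 3-12 | J4 12-21 | J6 21-24 | J1 24-28 | J3 28-32 | J7 32-34 |
Completion: J1=28  J2=2  J3=32  J4=21  J5=12  J6=24  J7=34
Turnaround (C−A): J1=23  J2=2  J3=27  J4=19  J5=9  J6=22  J7=28
Waiting times: J1=19, J2=0, J3=23, J4=9, J5=0, J6=19, J7=26
Average waiting = (19+0+23+9+0+19+26) / 7 = 96/7 = 13.71

13.71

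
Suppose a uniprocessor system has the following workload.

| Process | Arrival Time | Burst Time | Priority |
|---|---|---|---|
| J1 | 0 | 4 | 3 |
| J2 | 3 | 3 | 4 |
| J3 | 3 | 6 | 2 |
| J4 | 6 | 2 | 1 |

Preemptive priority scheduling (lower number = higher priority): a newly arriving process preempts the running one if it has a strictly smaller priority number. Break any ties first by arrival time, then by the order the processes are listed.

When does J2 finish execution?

Schedule: | J1 0-3 | J3 3-6 | J4 6-8 | J3 8-11 | J1 11-12 | J2 12-15 |
Completion: J1=12  J2=15  J3=11  J4=8
Turnaround (C−A): J1=12  J2=12  J3=8  J4=2

15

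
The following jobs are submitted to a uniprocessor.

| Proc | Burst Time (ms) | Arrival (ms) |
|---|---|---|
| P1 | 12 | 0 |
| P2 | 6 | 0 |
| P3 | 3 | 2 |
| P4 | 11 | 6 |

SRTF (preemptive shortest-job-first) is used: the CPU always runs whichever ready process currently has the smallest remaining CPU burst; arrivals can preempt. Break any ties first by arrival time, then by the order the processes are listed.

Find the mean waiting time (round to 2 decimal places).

Timeline: | P2 0-2 | P3 2-5 | P2 5-9 | P4 9-20 | P1 20-32 |
Completion: P1=32  P2=9  P3=5  P4=20
Waiting times: P1=20, P2=3, P3=0, P4=3
Average waiting = (20+3+0+3) / 4 = 26/4 = 6.50

6.50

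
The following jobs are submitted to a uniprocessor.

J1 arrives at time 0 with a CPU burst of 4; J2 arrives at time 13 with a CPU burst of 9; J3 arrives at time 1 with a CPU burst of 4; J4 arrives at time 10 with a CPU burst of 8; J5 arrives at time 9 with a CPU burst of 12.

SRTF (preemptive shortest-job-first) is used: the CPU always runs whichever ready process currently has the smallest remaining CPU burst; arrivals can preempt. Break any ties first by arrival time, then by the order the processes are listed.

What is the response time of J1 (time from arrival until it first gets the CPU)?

0

Schedule: | J1 0-4 | J3 4-8 | idle 8-9 | J5 9-10 | J4 10-18 | J2 18-27 | J5 27-38 |
Completion: J1=4  J2=27  J3=8  J4=18  J5=38
Turnaround (C−A): J1=4  J2=14  J3=7  J4=8  J5=29
Response(J1) = first start − arrival = 0 − 0 = 0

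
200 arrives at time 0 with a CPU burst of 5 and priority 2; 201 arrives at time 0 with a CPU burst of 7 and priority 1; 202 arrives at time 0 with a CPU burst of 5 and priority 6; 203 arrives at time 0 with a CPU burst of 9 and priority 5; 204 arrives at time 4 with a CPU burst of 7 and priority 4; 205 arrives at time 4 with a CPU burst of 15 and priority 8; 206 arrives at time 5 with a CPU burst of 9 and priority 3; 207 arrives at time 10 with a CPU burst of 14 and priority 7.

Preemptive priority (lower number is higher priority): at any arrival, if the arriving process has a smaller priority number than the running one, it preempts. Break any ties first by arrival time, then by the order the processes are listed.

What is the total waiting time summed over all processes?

Schedule: | 201 0-7 | 200 7-12 | 206 12-21 | 204 21-28 | 203 28-37 | 202 37-42 | 207 42-56 | 205 56-71 |
Completion: 200=12  201=7  202=42  203=37  204=28  205=71  206=21  207=56
Waiting = turnaround − burst: 200=7, 201=0, 202=37, 203=28, 204=17, 205=52, 206=7, 207=32
Total waiting = 7 + 0 + 37 + 28 + 17 + 52 + 7 + 32 = 180

180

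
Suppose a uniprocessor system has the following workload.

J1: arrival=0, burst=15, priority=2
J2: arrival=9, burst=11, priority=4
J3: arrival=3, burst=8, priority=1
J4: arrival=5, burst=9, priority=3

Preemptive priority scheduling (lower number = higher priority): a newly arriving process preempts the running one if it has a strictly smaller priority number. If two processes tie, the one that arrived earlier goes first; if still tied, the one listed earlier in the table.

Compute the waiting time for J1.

8

Schedule: | J1 0-3 | J3 3-11 | J1 11-23 | J4 23-32 | J2 32-43 |
Completion: J1=23  J2=43  J3=11  J4=32
Turnaround (C−A): J1=23  J2=34  J3=8  J4=27
Waiting(J1) = turnaround − burst = 23 − 15 = 8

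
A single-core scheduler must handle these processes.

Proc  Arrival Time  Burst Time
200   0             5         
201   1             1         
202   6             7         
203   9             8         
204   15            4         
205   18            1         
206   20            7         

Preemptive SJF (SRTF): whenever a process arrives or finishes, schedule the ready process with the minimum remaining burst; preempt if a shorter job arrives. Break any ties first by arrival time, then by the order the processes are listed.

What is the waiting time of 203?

Timeline: | 200 0-1 | 201 1-2 | 200 2-6 | 202 6-13 | 203 13-15 | 204 15-19 | 205 19-20 | 203 20-26 | 206 26-33 |
Completion: 200=6  201=2  202=13  203=26  204=19  205=20  206=33
Turnaround (C−A): 200=6  201=1  202=7  203=17  204=4  205=2  206=13
Waiting(203) = turnaround − burst = 17 − 8 = 9

9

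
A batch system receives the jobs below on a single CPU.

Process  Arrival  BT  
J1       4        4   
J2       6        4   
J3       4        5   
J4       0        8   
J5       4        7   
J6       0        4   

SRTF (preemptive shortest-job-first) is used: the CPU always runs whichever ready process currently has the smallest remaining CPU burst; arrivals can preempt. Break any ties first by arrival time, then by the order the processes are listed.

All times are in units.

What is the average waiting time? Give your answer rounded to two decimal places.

Gantt: | J6 0-4 | J1 4-8 | J2 8-12 | J3 12-17 | J5 17-24 | J4 24-32 |
Completion: J1=8  J2=12  J3=17  J4=32  J5=24  J6=4
Waiting times: J1=0, J2=2, J3=8, J4=24, J5=13, J6=0
Average waiting = (0+2+8+24+13+0) / 6 = 47/6 = 7.83

7.83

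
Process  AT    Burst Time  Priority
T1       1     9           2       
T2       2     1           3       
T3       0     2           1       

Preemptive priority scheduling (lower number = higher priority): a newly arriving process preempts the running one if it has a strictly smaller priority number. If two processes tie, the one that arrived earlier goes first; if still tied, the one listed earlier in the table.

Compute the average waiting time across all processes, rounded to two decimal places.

3.33

Timeline: | T3 0-2 | T1 2-11 | T2 11-12 |
Completion: T1=11  T2=12  T3=2
Turnaround (C−A): T1=10  T2=10  T3=2
Waiting times: T1=1, T2=9, T3=0
Average waiting = (1+9+0) / 3 = 10/3 = 3.33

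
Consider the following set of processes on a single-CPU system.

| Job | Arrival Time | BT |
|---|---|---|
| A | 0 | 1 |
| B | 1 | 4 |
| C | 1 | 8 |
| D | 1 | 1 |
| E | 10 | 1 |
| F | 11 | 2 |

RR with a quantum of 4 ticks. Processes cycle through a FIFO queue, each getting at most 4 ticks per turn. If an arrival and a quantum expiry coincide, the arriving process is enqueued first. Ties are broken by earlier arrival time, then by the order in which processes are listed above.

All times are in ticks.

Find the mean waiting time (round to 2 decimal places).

Timeline: | A 0-1 | B 1-5 | C 5-9 | D 9-10 | C 10-14 | E 14-15 | F 15-17 |
Completion: A=1  B=5  C=14  D=10  E=15  F=17
Turnaround (C−A): A=1  B=4  C=13  D=9  E=5  F=6
Waiting times: A=0, B=0, C=5, D=8, E=4, F=4
Average waiting = (0+0+5+8+4+4) / 6 = 21/6 = 3.50

3.50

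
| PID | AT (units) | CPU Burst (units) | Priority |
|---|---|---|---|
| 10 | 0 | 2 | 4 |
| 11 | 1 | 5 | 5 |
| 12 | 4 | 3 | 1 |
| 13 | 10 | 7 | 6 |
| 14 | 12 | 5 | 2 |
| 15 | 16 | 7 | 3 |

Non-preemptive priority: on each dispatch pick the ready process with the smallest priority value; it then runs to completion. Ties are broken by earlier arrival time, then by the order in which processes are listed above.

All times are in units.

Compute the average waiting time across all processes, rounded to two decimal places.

2.50

Timeline: | 10 0-2 | 11 2-7 | 12 7-10 | 13 10-17 | 14 17-22 | 15 22-29 |
Completion: 10=2  11=7  12=10  13=17  14=22  15=29
Turnaround (C−A): 10=2  11=6  12=6  13=7  14=10  15=13
Waiting times: 10=0, 11=1, 12=3, 13=0, 14=5, 15=6
Average waiting = (0+1+3+0+5+6) / 6 = 15/6 = 2.50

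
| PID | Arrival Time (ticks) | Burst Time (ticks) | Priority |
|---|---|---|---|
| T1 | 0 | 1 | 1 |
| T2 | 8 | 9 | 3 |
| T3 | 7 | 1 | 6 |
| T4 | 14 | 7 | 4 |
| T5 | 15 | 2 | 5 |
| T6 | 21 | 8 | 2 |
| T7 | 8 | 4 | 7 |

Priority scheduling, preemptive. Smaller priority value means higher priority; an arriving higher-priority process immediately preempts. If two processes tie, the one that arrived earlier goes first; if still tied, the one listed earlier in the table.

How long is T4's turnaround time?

18

Gantt: | T1 0-1 | idle 1-7 | T3 7-8 | T2 8-17 | T4 17-21 | T6 21-29 | T4 29-32 | T5 32-34 | T7 34-38 |
Completion: T1=1  T2=17  T3=8  T4=32  T5=34  T6=29  T7=38
Turnaround(T4) = completion − arrival = 32 − 14 = 18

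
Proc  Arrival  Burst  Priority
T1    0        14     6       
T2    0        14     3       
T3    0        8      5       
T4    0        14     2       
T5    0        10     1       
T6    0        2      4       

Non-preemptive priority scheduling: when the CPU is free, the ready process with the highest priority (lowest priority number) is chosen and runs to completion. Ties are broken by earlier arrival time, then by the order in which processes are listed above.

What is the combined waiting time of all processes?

160

Timeline: | T5 0-10 | T4 10-24 | T2 24-38 | T6 38-40 | T3 40-48 | T1 48-62 |
Completion: T1=62  T2=38  T3=48  T4=24  T5=10  T6=40
Turnaround (C−A): T1=62  T2=38  T3=48  T4=24  T5=10  T6=40
Waiting = turnaround − burst: T1=48, T2=24, T3=40, T4=10, T5=0, T6=38
Total waiting = 48 + 24 + 40 + 10 + 0 + 38 = 160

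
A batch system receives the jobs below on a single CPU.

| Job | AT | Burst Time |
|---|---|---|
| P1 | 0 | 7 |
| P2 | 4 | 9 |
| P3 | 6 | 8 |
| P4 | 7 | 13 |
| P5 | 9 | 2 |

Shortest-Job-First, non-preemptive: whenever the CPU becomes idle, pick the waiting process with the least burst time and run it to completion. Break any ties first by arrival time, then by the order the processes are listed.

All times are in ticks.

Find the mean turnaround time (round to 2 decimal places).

Gantt: | P1 0-7 | P3 7-15 | P5 15-17 | P2 17-26 | P4 26-39 |
Completion: P1=7  P2=26  P3=15  P4=39  P5=17
Turnaround (C−A): P1=7  P2=22  P3=9  P4=32  P5=8
Turnaround times: P1=7, P2=22, P3=9, P4=32, P5=8
Average turnaround = (7+22+9+32+8) / 5 = 78/5 = 15.60

15.60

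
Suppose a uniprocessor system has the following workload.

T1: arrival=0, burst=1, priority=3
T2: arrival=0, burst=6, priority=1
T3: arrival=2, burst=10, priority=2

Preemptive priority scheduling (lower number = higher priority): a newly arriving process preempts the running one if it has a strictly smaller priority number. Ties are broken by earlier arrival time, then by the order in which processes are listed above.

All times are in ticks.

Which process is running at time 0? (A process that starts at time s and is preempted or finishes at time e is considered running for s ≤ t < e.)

T2

Schedule: | T2 0-6 | T3 6-16 | T1 16-17 |
Completion: T1=17  T2=6  T3=16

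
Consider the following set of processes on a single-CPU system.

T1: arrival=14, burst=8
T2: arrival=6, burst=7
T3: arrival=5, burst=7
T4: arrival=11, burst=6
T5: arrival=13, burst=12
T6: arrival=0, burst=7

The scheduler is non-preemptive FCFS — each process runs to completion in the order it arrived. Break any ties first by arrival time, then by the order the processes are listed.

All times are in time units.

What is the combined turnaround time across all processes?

106

Schedule: | T6 0-7 | T3 7-14 | T2 14-21 | T4 21-27 | T5 27-39 | T1 39-47 |
Completion: T1=47  T2=21  T3=14  T4=27  T5=39  T6=7
Turnaround (C−A): T1=33  T2=15  T3=9  T4=16  T5=26  T6=7
Turnaround = completion − arrival: T1=33, T2=15, T3=9, T4=16, T5=26, T6=7
Total turnaround = 33 + 15 + 9 + 16 + 26 + 7 = 106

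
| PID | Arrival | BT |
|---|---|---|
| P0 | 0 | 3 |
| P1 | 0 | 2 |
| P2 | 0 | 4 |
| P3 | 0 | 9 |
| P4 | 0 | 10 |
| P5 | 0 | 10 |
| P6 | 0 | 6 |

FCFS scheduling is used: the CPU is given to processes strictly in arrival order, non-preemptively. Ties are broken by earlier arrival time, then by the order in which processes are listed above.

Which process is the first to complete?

P0

Timeline: | P0 0-3 | P1 3-5 | P2 5-9 | P3 9-18 | P4 18-28 | P5 28-38 | P6 38-44 |
Completion: P0=3  P1=5  P2=9  P3=18  P4=28  P5=38  P6=44
Finish order: P0 → P1 → P2 → P3 → P4 → P5 → P6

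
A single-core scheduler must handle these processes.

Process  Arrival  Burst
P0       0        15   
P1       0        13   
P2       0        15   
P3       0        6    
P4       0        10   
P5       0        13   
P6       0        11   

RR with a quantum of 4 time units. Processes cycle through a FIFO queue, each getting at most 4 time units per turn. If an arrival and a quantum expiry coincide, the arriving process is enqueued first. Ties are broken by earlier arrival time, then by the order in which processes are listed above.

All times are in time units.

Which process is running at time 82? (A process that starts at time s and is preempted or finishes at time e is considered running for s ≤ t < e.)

Timeline: | P0 0-4 | P1 4-8 | P2 8-12 | P3 12-16 | P4 16-20 | P5 20-24 | P6 24-28 | P0 28-32 | P1 32-36 | P2 36-40 | P3 40-42 | P4 42-46 | P5 46-50 | P6 50-54 | P0 54-58 | P1 58-62 | P2 62-66 | P4 66-68 | P5 68-72 | P6 72-75 | P0 75-78 | P1 78-79 | P2 79-82 | P5 82-83 |
Completion: P0=78  P1=79  P2=82  P3=42  P4=68  P5=83  P6=75
Turnaround (C−A): P0=78  P1=79  P2=82  P3=42  P4=68  P5=83  P6=75

P5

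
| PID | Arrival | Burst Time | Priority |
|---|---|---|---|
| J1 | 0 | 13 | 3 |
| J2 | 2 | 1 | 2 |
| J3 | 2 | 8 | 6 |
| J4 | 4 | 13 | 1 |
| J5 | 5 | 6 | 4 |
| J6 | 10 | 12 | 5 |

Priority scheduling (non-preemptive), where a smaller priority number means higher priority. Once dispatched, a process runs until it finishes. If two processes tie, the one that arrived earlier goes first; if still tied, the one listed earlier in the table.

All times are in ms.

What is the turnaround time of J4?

Gantt: | J1 0-13 | J4 13-26 | J2 26-27 | J5 27-33 | J6 33-45 | J3 45-53 |
Completion: J1=13  J2=27  J3=53  J4=26  J5=33  J6=45
Turnaround (C−A): J1=13  J2=25  J3=51  J4=22  J5=28  J6=35
Turnaround(J4) = completion − arrival = 26 − 4 = 22

22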